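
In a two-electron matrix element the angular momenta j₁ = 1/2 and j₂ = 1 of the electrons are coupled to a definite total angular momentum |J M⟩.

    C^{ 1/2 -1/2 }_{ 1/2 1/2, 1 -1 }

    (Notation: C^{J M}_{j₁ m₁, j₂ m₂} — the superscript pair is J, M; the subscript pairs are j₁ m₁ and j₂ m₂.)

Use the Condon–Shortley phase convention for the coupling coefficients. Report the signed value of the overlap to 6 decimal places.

j₁+j₂−J=1  J+j₁−j₂=0  J−j₁+j₂=1  j₁+j₂+J+1=3
(j₁±m₁, j₂±m₂, J±M) = (1,0,0,2,0,1)
P² = 2/3
sum k=0..0:
  [0] +1/1 = 1
S = 1
C² = P²·S² = 2/3 ; C = +0.816497

+0.816497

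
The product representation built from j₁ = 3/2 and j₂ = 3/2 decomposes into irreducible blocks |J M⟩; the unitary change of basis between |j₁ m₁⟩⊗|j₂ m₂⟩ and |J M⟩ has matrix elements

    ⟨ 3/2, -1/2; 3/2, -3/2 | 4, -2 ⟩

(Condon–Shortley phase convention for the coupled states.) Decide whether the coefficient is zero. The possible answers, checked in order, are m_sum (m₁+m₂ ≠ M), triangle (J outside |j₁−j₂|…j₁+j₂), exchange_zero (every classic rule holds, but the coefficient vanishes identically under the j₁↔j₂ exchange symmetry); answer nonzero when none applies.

m-sum: m₁+m₂ = -1/2+(-3/2) = -2, M = -2  ✓
triangle: need |j₁−j₂| ≤ J ≤ j₁+j₂, i.e. J ∈ [0, 3]; J = 4 is outside ✗ ⇒ coefficient is 0

triangle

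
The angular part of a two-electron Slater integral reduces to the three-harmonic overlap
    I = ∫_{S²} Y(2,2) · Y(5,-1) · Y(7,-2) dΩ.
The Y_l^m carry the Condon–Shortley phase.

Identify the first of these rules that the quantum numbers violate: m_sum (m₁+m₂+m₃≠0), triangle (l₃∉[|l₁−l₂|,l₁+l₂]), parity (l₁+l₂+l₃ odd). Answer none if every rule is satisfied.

m_sum

Σmᵢ = -1  ✗
l₃∈[|l₁−l₂|,l₁+l₂]=[3,7], have l₃=7
Σlᵢ = 14 ⇒ even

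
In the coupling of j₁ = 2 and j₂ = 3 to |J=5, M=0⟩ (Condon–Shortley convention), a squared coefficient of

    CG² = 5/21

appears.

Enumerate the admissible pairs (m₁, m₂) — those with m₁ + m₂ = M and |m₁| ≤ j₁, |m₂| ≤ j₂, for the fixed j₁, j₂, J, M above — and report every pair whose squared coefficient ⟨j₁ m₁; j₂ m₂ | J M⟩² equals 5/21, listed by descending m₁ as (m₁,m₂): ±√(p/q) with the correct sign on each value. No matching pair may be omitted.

(1,-1): +√(5/21); (-1,1): +√(5/21)

Admissible pairs with m₁+m₂ = M = 0: (-2,2), (-1,1), (0,0), (1,-1), (2,-2)
  (m₁,m₂)=(2,-2): CG² = 1/42, CG = +√(1/42)
  (m₁,m₂)=(1,-1): CG² = 5/21, CG = +√(5/21)   ← matches the target
  (m₁,m₂)=(0,0): CG² = 10/21, CG = +√(10/21)
  (m₁,m₂)=(-1,1): CG² = 5/21, CG = +√(5/21)   ← matches the target
  (m₁,m₂)=(-2,2): CG² = 1/42, CG = +√(1/42)
Pairs with CG² = 5/21: (1,-1): +√(5/21); (-1,1): +√(5/21)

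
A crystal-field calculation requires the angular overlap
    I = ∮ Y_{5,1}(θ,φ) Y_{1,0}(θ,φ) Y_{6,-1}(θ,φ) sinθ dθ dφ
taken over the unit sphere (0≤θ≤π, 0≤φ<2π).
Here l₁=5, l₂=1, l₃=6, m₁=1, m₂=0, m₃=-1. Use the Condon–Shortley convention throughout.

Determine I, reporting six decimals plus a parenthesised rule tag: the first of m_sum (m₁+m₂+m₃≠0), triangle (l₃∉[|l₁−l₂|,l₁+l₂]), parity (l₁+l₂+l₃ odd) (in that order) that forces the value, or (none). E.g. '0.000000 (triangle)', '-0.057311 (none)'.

Rules hold: Σm=0, L=12 even, 4≤6≤6.
N = 11·3·13 = 429
Δ = 0!·10!·2!/13! = 1/858
Racah Σ t=0..0: t=0:+1/14400 = 1/14400
⇒ 3j(5 1 6; 0 0 0)² = 6/143, sgn +1
Racah Σ t=0..0: t=0:+1/17280 = 1/17280
⇒ 3j(5 1 6; 1 0 -1)² = 35/858, sgn -1
4πI² = N·(3j₀)²·(3jₘ)² = 105/143
I = -1·√(0.734266/4π) = -0.24172507
No selection rule forces the value: the integral is nonzero (none).

-0.241725 (none)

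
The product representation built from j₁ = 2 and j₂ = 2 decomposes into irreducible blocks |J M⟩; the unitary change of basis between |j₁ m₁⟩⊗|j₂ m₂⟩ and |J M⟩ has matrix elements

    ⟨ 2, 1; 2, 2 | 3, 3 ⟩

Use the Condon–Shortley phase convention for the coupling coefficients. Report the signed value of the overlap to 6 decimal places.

−√(1/2) ≈ -0.707107

√[7·1!3!3!/8! · 3!1!4!0!6!0!] = √(648)
  +(−1)^1/∏(1,0,0,3,3,0)! = -1/36  (running -1/36)
⟨..|..⟩ = √(648)·(-1/36) = -0.707107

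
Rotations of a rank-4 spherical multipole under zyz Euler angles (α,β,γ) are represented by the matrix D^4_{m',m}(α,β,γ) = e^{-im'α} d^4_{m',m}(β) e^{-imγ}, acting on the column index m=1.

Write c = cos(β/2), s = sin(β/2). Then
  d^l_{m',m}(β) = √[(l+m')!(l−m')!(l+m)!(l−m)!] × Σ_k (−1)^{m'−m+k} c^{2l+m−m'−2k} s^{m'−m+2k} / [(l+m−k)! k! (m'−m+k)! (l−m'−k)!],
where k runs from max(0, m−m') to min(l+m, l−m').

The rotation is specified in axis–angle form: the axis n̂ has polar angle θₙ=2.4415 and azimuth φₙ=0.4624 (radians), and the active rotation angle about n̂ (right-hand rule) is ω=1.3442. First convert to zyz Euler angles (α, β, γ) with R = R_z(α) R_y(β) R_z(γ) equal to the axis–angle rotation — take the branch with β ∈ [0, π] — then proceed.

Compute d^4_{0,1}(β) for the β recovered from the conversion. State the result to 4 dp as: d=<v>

Axis–angle → zyz. n̂ = (sinθₙcosφₙ, sinθₙsinφₙ, cosθₙ) = (+0.576628, +0.287415, -0.764782), ω = 1.3442.
R = I cosω + sinω [n̂]ₓ + (1−cosω) n̂n̂ᵀ gives
  R = [+0.482462, +0.873730, -0.061852; -0.616734, +0.288711, -0.732315; -0.621988, +0.391460, +0.678151]
β = atan2(√(R₁₃²+R₂₃²), R₃₃) = 0.825552; α = atan2(R₂₃, R₁₃) mod 2π = 4.628128; γ = atan2(R₃₂, −R₃₁) mod 2π = 0.561735
d^4_{0,1}(β=0.8256) via the finite sum:
c=cos(0.825552/2)=0.916011, s=sin(0.825552/2)=0.401154; N=√[24·24·120·6]=643.987578
The bounds max(0,m−m')=1 and min(l+m,l−m')=4 give 4 terms
  k=1: (−1)^0·643.9876/(144)·0.9160^7·0.4012^1 = +0.970800
  k=2: (−1)^1·643.9876/(24)·0.9160^5·0.4012^3 = -1.117125
  k=3: (−1)^2·643.9876/(24)·0.9160^3·0.4012^5 = +0.214251
  k=4: (−1)^3·643.9876/(144)·0.9160^1·0.4012^7 = -0.006848
d^4_{0,1}(0.8256) = +0.970800 -1.117125 +0.214251 -0.006848 = +0.061077

d=0.0611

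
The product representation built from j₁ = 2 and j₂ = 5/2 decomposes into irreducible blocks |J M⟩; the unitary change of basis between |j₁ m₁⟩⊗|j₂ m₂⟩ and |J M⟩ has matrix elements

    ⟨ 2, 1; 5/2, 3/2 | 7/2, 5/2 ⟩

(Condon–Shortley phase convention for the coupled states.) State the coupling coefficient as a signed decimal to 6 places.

-0.125988

√[8·1!3!4!/9! · 3!1!4!1!6!1!] = √(2304/7)
  +(−1)^0/∏(0,1,1,4,2,0)! = 1/48  (running 1/48)
  +(−1)^1/∏(1,0,0,3,3,1)! = -1/36  (running -1/144)
⟨..|..⟩ = √(2304/7)·(-1/144) = -0.125988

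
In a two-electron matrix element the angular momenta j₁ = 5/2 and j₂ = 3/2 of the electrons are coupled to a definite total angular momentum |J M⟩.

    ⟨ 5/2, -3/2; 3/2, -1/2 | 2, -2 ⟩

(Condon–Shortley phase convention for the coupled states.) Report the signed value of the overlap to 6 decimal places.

−√(8/21) = -0.617213

√[5·2!3!1!/7! · 1!4!1!2!0!4!] = √(96/7)
  +(−1)^1/∏(1,1,3,0,0,1)! = -1/6  (running -1/6)
⟨..|..⟩ = √(96/7)·(-1/6) = -0.617213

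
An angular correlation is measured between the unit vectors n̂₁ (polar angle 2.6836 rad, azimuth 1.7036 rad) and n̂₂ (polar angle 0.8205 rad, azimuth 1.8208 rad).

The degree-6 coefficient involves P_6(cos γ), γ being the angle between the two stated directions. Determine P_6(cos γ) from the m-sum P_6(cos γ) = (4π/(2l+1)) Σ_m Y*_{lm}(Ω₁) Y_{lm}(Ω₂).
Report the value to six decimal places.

Summing Y*_{l m}(θ₁,φ₁)·Y_{l m}(θ₂,φ₂) over m ∈ [−6, 6]; prefactor 4π/(2·6+1) = 0.966644:
  m=-6: Y*=-0.00252 - 0.00258j  Y=-0.00523 + 0.07382j  product 0.00020 - 0.00017j
  m=-5: Y*=0.01563 - 0.01997j  Y=-0.22678 - 0.07535j  product -0.00505 + 0.00335j
  m=-4: Y*=0.09228 + 0.05422j  Y=0.22706 - 0.35364j  product 0.04013 - 0.02032j
  m=-3: Y*=-0.11461 + 0.27228j  Y=0.25053 + 0.26892j  product -0.10193 + 0.03739j
  m=-2: Y*=-0.48398 - 0.13166j  Y=0.03602 - 0.01968j  product -0.02002 + 0.00478j
  m=-1: Y*=0.04810 - 0.36006j  Y=0.09225 + 0.36128j  product 0.13452 - 0.01584j
  m=+0: Y*=-0.26207 + 0.00000j  Y=-0.06721 + 0.00000j  product 0.01761 + 0.00000j
  m=+1: Y*=-0.04810 - 0.36006j  Y=-0.09225 + 0.36128j  product 0.13452 + 0.01584j
  m=+2: Y*=-0.48398 + 0.13166j  Y=0.03602 + 0.01968j  product -0.02002 - 0.00478j
  m=+3: Y*=0.11461 + 0.27228j  Y=-0.25053 + 0.26892j  product -0.10193 - 0.03739j
  m=+4: Y*=0.09228 - 0.05422j  Y=0.22706 + 0.35364j  product 0.04013 + 0.02032j
  m=+5: Y*=-0.01563 - 0.01997j  Y=0.22678 - 0.07535j  product -0.00505 - 0.00335j
  m=+6: Y*=-0.00252 + 0.00258j  Y=-0.00523 - 0.07382j  product 0.00020 + 0.00017j
Accumulated sum 0.11331 + 0.00000j; after 4π/(2l+1) scaling, 0.10953 + 0.00000j ⇒ P_6 = 0.109527

0.109527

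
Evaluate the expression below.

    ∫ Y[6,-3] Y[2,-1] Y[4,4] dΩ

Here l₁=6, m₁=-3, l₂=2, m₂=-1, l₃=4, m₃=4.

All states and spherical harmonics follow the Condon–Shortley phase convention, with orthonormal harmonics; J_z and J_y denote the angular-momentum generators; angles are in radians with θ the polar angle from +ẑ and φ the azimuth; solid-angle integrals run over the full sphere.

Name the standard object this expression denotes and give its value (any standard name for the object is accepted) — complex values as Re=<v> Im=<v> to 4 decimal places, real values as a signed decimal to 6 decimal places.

Gaunt coefficient, -0.047713

This is a Gaunt coefficient — the integral of a triple product of spherical harmonics over the sphere.
m-sum 0 ✓  L=12 even ✓  4≤4≤8 ✓
Π(2lᵢ+1) = 13×5×9 = 585
triangle coeff Δ(6,2,4) = 1/6435
Σ_t [2,2]: t=2:+1/2304 = 1/2304
(3j)²=5/143 [(6 2 4; 0 0 0)], sign=+1
Σ_t [1,1]: t=1:−1/241920 = -1/241920
(3j)²=1/715 [(6 2 4; -3 -1 4)], sign=-1
⇒ 4πI² = 45/1573
I = (-1)√(45/1573/(4π)) = -0.04771303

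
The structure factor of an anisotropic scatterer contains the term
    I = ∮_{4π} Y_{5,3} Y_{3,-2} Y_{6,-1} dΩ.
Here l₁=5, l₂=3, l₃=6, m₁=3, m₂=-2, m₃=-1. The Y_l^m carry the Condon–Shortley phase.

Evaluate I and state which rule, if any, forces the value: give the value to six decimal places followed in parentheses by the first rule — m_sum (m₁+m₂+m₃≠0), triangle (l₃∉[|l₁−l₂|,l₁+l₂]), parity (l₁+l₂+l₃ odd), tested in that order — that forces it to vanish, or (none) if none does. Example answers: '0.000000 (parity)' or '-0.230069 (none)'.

m-sum 0 ✓  L=14 even ✓  2≤6≤8 ✓
Π(2lᵢ+1) = 11×7×13 = 1001
triangle coeff Δ(5,3,6) = 1/675675
Σ_t [0,2]: t=0:+1/8640 t=1:−1/2304 t=2:+1/8640 = -7/34560
(3j)²=7/429 [(5 3 6; 0 0 0)], sign=-1
Σ_t [0,1]: t=0:+1/17280 t=1:−1/120960 = 1/20160
(3j)²=64/3003 [(5 3 6; 3 -2 -1)], sign=-1
⇒ 4πI² = 448/1287
I = (+1)√(448/1287/(4π)) = 0.16643505
No selection rule forces the value: the integral is nonzero (none).

0.166435 (none)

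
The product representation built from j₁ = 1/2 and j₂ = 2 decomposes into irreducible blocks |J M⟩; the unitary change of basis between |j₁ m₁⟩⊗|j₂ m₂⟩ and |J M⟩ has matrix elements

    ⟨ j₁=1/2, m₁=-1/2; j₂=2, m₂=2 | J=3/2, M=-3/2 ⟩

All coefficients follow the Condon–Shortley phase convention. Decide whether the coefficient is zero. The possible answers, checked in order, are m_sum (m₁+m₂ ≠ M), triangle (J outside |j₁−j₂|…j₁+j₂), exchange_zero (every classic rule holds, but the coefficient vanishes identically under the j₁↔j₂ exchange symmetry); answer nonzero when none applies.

m-sum: m₁+m₂ = -1/2+2 = 3/2, M = -3/2  ✗ ⇒ coefficient is 0

m_sum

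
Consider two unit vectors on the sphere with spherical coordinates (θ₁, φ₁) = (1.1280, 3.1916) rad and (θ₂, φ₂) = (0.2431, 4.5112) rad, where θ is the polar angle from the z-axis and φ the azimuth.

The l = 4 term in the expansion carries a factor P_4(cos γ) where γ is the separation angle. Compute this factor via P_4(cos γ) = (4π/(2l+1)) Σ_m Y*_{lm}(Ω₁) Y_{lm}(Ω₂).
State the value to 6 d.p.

-0.239771

Summing Y*_{l m}(θ₁,φ₁)·Y_{l m}(θ₂,φ₂) over m ∈ [−4, 4]; prefactor 4π/(2·4+1) = 1.396263:
  [-4]  conj(Y_{4,-4})(Ω₁) = +0.289082+0.058609i ; Y_{4,-4}(Ω₂) = +0.001030+0.001071i ; Δ = +0.000235+0.000370i
  [-3]  conj(Y_{4,-3})(Ω₁) = -0.391174-0.059129i ; Y_{4,-3}(Ω₂) = +0.009617-0.013951i ; Δ = -0.004587+0.004888i
  [-2]  conj(Y_{4,-2})(Ω₁) = +0.077472+0.007774i ; Y_{4,-2}(Ω₂) = -0.099776-0.042465i ; Δ = -0.007400-0.004066i
  [-1]  conj(Y_{4,-1})(Ω₁) = +0.313699+0.015700i ; Y_{4,-1}(Ω₂) = -0.079392+0.389275i ; Δ = -0.031017+0.120868i
  [+0]  conj(Y_{4,0})(Ω₁) = -0.140475-0.000000i ; Y_{4,0}(Ω₂) = +0.613535+0.000000i ; Δ = -0.086186-0.000000i
  [+1]  conj(Y_{4,1})(Ω₁) = -0.313699+0.015700i ; Y_{4,1}(Ω₂) = +0.079392+0.389275i ; Δ = -0.031017-0.120868i
  [+2]  conj(Y_{4,2})(Ω₁) = +0.077472-0.007774i ; Y_{4,2}(Ω₂) = -0.099776+0.042465i ; Δ = -0.007400+0.004066i
  [+3]  conj(Y_{4,3})(Ω₁) = +0.391174-0.059129i ; Y_{4,3}(Ω₂) = -0.009617-0.013951i ; Δ = -0.004587-0.004888i
  [+4]  conj(Y_{4,4})(Ω₁) = +0.289082-0.058609i ; Y_{4,4}(Ω₂) = +0.001030-0.001071i ; Δ = +0.000235-0.000370i
Σ over m = -0.171724-0.000000i; ×(4π/9) → -0.239771-0.000000i. Real part: -0.239771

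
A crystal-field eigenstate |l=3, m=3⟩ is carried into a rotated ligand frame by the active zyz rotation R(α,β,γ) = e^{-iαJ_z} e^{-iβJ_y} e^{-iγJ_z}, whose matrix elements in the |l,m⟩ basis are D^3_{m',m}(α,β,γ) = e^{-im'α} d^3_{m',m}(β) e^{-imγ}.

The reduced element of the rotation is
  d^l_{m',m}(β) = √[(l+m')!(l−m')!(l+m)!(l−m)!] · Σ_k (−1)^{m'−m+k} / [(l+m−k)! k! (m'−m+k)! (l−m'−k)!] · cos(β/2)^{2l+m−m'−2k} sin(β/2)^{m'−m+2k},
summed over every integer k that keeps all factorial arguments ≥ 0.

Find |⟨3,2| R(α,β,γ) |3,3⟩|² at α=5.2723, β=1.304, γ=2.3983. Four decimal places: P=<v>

D^3_{2,3}(5.2723,1.3040,2.3983) = e^{-i·2·5.2723}·d^3_{2,3}(1.3040)·e^{-i·3·2.3983}. Compute d first:
c=cos(1.304000/2)=0.794872, s=sin(1.304000/2)=0.606777; N=√[120·1·720·1]=293.938769
The bounds max(0,m−m')=1 and min(l+m,l−m')=1 give 1 term
  k=1: (−1)^0·293.9388/(120)·0.7949^5·0.6068^1 = +0.471618
d^3_{2,3}(1.3040) = +0.471618
|D^3_{2,3}|² = |d^3_{2,3}(β)|² = (+0.471618)² = 0.222424 (the z-rotation phases have unit modulus)

P=0.2224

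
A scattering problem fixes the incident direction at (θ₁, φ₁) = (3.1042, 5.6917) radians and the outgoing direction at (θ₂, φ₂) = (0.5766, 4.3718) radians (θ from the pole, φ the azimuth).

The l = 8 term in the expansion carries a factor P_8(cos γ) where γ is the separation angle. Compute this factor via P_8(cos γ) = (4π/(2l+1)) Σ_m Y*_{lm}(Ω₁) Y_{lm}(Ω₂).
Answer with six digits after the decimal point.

-0.185730

Term-by-term m-sum for l=8 (normalisation 4π/17 = 0.739198):
  m=-8: Y*=+0.000000+0.000000i  Y=-0.003678+0.001629i  product -0.000000-0.000000i
  m=-7: Y*=+0.000000-0.000000i  Y=+0.016999+0.017976i  product +0.000000-0.000000i
  m=-6: Y*=-0.000000+0.000000i  Y=+0.042938-0.083959i  product -0.000000+0.000000i
  m=-5: Y*=+0.000001+0.000000i  Y=-0.245435-0.032624i  product -0.000000-0.000000i
  m=-4: Y*=-0.000019-0.000018i  Y=+0.091718+0.433628i  product +0.000006-0.000010i
  m=-3: Y*=+0.000147+0.000711i  Y=+0.403824-0.247048i  product +0.000235+0.000251i
  m=-2: Y*=+0.005413-0.013251i  Y=-0.089359-0.072435i  product -0.001444+0.000792i
  m=-1: Y*=-0.151270+0.101610i  Y=+0.125302-0.353562i  product +0.016971+0.066215i
  m=+0: Y*=+1.134016-0.000000i  Y=-0.249375+0.000000i  product -0.282795+0.000000i
  m=+1: Y*=+0.151270+0.101610i  Y=-0.125302-0.353562i  product +0.016971-0.066215i
  m=+2: Y*=+0.005413+0.013251i  Y=-0.089359+0.072435i  product -0.001444-0.000792i
  m=+3: Y*=-0.000147+0.000711i  Y=-0.403824-0.247048i  product +0.000235-0.000251i
  m=+4: Y*=-0.000019+0.000018i  Y=+0.091718-0.433628i  product +0.000006+0.000010i
  m=+5: Y*=-0.000001+0.000000i  Y=+0.245435-0.032624i  product -0.000000+0.000000i
  m=+6: Y*=-0.000000-0.000000i  Y=+0.042938+0.083959i  product -0.000000-0.000000i
  m=+7: Y*=-0.000000-0.000000i  Y=-0.016999+0.017976i  product +0.000000+0.000000i
  m=+8: Y*=+0.000000-0.000000i  Y=-0.003678-0.001629i  product -0.000000+0.000000i
Total Σ_m = -0.251259-0.000000i. Multiply by 0.739198: -0.185730-0.000000i. P_8(cos γ) = -0.185730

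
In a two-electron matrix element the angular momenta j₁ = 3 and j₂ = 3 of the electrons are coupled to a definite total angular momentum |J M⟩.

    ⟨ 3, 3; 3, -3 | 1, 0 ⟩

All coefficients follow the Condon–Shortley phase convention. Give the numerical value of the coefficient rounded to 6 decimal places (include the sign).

triangle: 5!×1!×1!/8! = 120/40320
(j±m)!: 6!×0!×0!×6!×1!×1! = 518400
prefactor² = (2J+1)×Δ×N² = 32400/7
  k=0: +1/(0!×5!×0!×0!×1!×1!) = 1/120
Σ = 1/120  ⇒  CG² = 32400/7×(1/120)² = 9/28
CG = +√(9/28) = +0.566947

+0.566947  (= +√(9/28))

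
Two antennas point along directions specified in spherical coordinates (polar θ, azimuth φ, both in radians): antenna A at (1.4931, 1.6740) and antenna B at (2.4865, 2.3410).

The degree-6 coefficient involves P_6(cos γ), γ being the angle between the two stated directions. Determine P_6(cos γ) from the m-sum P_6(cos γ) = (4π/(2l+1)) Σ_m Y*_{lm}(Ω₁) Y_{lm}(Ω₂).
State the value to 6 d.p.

0.308108

Addition theorem: P_6(cos γ) = (4π/13) Σ_m Y*_{lm}(Ω₁) Y_{lm}(Ω₂), m = −6…6:
  m=-6: Y*=-0.38632 - 0.27535j  Y=0.00225 - 0.02460j  product -0.00764 + 0.00888j
  m=-5: Y*=-0.06313 + 0.11128j  Y=-0.07255 - 0.08451j  product 0.01398 - 0.00274j
  m=-4: Y*=-0.30149 - 0.13205j  Y=-0.29030 - 0.01767j  product 0.08519 + 0.04366j
  m=-3: Y*=-0.04479 + 0.14000j  Y=-0.33794 + 0.30845j  product -0.02805 - 0.06113j
  m=-2: Y*=-0.28288 - 0.05923j  Y=-0.01003 + 0.32990j  product 0.02238 - 0.09273j
  m=-1: Y*=-0.01583 + 0.15286j  Y=-0.11305 - 0.11654j  product 0.01960 - 0.01544j
  m=+0: Y*=-0.27836 + 0.00000j  Y=-0.38732 + 0.00000j  product 0.10781 + 0.00000j
  m=+1: Y*=0.01583 + 0.15286j  Y=0.11305 - 0.11654j  product 0.01960 + 0.01544j
  m=+2: Y*=-0.28288 + 0.05923j  Y=-0.01003 - 0.32990j  product 0.02238 + 0.09273j
  m=+3: Y*=0.04479 + 0.14000j  Y=0.33794 + 0.30845j  product -0.02805 + 0.06113j
  m=+4: Y*=-0.30149 + 0.13205j  Y=-0.29030 + 0.01767j  product 0.08519 - 0.04366j
  m=+5: Y*=0.06313 + 0.11128j  Y=0.07255 - 0.08451j  product 0.01398 + 0.00274j
  m=+6: Y*=-0.38632 + 0.27535j  Y=0.00225 + 0.02460j  product -0.00764 - 0.00888j
Total Σ_m = 0.31874 + 0.00000j. Multiply by 0.966644: 0.30811 + 0.00000j. P_6(cos γ) = 0.308108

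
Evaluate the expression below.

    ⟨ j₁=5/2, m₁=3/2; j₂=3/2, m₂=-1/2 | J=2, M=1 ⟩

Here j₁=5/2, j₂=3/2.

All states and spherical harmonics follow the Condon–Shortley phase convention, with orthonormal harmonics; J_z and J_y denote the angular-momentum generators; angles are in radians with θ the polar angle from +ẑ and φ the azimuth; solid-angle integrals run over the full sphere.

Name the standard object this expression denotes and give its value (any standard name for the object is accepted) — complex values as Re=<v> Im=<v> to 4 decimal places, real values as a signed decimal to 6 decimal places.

This is a Clebsch–Gordan (vector-coupling) coefficient.
triangle: 2!×3!×1!/7! = 12/5040
(j±m)!: 4!×1!×1!×2!×3!×1! = 288
prefactor² = (2J+1)×Δ×N² = 24/7
  k=0: +1/(0!×2!×1!×1!×2!×0!) = 1/4
  k=1: −1/(1!×1!×0!×0!×3!×1!) = -1/6
Σ = 1/12  ⇒  CG² = 24/7×(1/12)² = 1/42
CG = +√(1/42) = +0.154303

Clebsch–Gordan coefficient, +√(1/42) ≈ +0.154303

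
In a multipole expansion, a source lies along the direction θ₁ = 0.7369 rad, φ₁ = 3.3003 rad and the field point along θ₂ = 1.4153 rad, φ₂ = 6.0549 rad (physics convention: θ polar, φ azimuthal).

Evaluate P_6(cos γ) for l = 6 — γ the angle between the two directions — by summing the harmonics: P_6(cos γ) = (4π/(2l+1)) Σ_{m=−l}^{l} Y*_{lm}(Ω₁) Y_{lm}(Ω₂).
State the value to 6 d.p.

0.323184

Term-by-term m-sum for l=6 (normalisation 4π/13 = 0.966644):
  m=-6: (0.025795, 0.036243) × (0.089710, 0.440101) = (-0.013637, 0.014604)  (running Σ = (-0.013637, 0.014604))
  m=-5: (-0.119103, -0.121058) × (0.101538, 0.221767) = (0.014753, -0.038705)  (running Σ = (0.001116, -0.024101))
  m=-4: (0.294817, 0.217144) × (-0.152939, -0.198017) = (-0.002091, -0.091589)  (running Σ = (-0.000974, -0.115690))
  m=-3: (-0.394560, -0.203471) × (-0.206141, -0.168360) = (0.047078, 0.108372)  (running Σ = (0.046104, -0.007318))
  m=-2: (0.147234, 0.048370) × (0.167558, 0.082302) = (0.020689, 0.020222)  (running Σ = (0.066793, 0.012905))
  m=-1: (0.309203, 0.049489) × (0.263976, 0.061331) = (0.078587, 0.032028)  (running Σ = (0.145380, 0.044932))
  m=0: (-0.257737, -0.000000) × (-0.169070, 0.000000) = (0.043575, 0.000000)  (running Σ = (0.188956, 0.044932))
  m=1: (-0.309203, 0.049489) × (-0.263976, 0.061331) = (0.078587, -0.032028)  (running Σ = (0.267542, 0.012905))
  m=2: (0.147234, -0.048370) × (0.167558, -0.082302) = (0.020689, -0.020222)  (running Σ = (0.288232, -0.007318))
  m=3: (0.394560, -0.203471) × (0.206141, -0.168360) = (0.047078, -0.108372)  (running Σ = (0.335310, -0.115690))
  m=4: (0.294817, -0.217144) × (-0.152939, 0.198017) = (-0.002091, 0.091589)  (running Σ = (0.333219, -0.024101))
  m=5: (0.119103, -0.121058) × (-0.101538, 0.221767) = (0.014753, 0.038705)  (running Σ = (0.347972, 0.014604))
  m=6: (0.025795, -0.036243) × (0.089710, -0.440101) = (-0.013637, -0.014604)  (running Σ = (0.334336, 0.000000))
Total Σ_m = (0.334336, 0.000000). Multiply by 0.966644: (0.323184, 0.000000). P_6(cos γ) = 0.323184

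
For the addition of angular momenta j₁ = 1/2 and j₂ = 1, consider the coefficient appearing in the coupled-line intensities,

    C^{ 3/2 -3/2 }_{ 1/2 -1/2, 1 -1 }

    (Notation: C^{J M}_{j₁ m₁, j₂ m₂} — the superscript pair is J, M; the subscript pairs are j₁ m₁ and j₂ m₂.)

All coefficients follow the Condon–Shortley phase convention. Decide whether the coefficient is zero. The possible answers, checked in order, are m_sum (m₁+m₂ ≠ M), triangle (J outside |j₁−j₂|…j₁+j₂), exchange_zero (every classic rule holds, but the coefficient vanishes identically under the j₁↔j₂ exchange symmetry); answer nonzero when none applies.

m-sum: m₁+m₂ = -1/2+(-1) = -3/2, M = -3/2  ✓
triangle: |j₁−j₂| = 1/2 ≤ J = 3/2 ≤ j₁+j₂ = 3/2  ✓
exchange: j₁≠j₂ or m₁≠m₂ — the exchange symmetry imposes no constraint here
value check: CG = +1 = +1.000000 ≠ 0

nonzero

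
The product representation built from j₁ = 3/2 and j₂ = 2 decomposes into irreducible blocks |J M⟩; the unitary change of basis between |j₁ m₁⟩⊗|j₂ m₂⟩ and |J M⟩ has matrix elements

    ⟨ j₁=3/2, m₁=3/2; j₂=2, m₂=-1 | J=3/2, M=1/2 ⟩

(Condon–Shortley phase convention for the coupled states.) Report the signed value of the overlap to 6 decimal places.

+0.632456

j₁+j₂−J=2  J+j₁−j₂=1  J−j₁+j₂=2  j₁+j₂+J+1=6
(j₁±m₁, j₂±m₂, J±M) = (3,0,1,3,2,1)
P² = 8/5
sum k=0..0:
  [0] +1/2 = 1/2
S = 1/2
C² = P²·S² = 2/5 ; C = +0.632456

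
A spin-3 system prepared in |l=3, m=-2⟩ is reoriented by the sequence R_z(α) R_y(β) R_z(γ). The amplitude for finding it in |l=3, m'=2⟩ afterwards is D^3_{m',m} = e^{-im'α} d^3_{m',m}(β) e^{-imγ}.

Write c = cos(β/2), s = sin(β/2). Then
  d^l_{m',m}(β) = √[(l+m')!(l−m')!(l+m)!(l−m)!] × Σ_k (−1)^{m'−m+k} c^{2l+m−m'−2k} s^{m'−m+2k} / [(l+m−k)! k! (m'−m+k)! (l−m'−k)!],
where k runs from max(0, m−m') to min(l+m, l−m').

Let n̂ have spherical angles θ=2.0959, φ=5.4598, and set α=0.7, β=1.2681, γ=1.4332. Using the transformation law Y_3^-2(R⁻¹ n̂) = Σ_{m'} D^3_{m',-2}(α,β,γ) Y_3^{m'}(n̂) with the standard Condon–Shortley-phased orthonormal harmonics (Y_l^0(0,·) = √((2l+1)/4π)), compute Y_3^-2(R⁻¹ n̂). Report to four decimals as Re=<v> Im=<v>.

Need the full column D^3_{m',-2} for m'=−3..3 at α=0.7000, β=1.2681, γ=1.4332.
cos(β/2)=0.805635, sin(β/2)=0.592412
d^3_{-3,-2}: single k=1 term ⇒ +0.492483;  D = +0.123755-0.476680i
d^3_{-2,-2}: k∈[0..1] ⇒ +0.273419 -0.739216 = -0.465796;  D = +0.200921+0.420234i
d^3_{-1,-2}: k∈[0..1] ⇒ -0.635792 +0.687570 = +0.051778;  D = -0.047176-0.021340i
d^3_{0,-2}: k∈[0..1] ⇒ +0.809770 -0.437858 = +0.371912;  D = -0.357918+0.101061i
d^3_{1,-2}: k∈[0..1] ⇒ -0.687570 +0.185891 = -0.501679;  D = +0.281446-0.415295i
d^3_{2,-2}: k∈[0..1] ⇒ +0.399708 -0.043226 = +0.356482;  D = +0.037148+0.354541i
d^3_{3,-2}: single k=0 term ⇒ -0.143991;  D = -0.103733-0.099864i
Y_3^{m'}(θ=2.0959,φ=5.4598) and Σ D·Y over m':
  (+0.1238-0.4767i)·(-0.2116+0.1681i)  (+0.2009+0.4202i)·(+0.0291-0.3825i)  (-0.0472-0.0213i)·(+0.0488+0.0526i)  (-0.3579+0.1011i)·(+0.3262+0.0000i)  (+0.2814-0.4153i)·(-0.0488+0.0526i)  (+0.0371+0.3545i)·(+0.0291+0.3825i)  (-0.1037-0.0999i)·(+0.2116+0.1681i)
Y_3^-2(R⁻¹ n̂) = -0.028928+0.107523i

Re=-0.0289 Im=0.1075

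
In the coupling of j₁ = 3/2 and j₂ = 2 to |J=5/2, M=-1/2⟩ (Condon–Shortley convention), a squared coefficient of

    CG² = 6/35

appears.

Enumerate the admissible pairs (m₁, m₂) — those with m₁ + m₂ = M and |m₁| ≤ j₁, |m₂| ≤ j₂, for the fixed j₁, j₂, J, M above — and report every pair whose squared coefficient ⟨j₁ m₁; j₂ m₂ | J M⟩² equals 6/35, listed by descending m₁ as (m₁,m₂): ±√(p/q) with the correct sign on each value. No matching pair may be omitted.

(3/2,-2): +√(6/35)

Admissible pairs with m₁+m₂ = M = -1/2: (-3/2,1), (-1/2,0), (1/2,-1), (3/2,-2)
  (m₁,m₂)=(3/2,-2): CG² = 6/35, CG = +√(6/35)   ← matches the target
  (m₁,m₂)=(1/2,-1): CG² = 5/14, CG = +√(5/14)
  (m₁,m₂)=(-1/2,0): CG² = 3/35, CG = −√(3/35)
  (m₁,m₂)=(-3/2,1): CG² = 27/70, CG = −√(27/70)
Pairs with CG² = 6/35: (3/2,-2): +√(6/35)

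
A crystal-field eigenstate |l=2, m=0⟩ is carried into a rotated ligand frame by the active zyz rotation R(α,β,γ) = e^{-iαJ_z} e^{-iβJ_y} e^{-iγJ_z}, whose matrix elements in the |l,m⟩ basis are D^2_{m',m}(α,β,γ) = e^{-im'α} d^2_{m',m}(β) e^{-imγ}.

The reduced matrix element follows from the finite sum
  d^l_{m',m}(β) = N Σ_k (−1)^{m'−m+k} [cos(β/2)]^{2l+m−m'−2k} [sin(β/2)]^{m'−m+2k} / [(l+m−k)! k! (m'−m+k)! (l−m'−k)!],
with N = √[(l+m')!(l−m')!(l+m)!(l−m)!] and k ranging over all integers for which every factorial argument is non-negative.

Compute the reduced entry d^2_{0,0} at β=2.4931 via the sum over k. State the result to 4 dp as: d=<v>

d^2_{0,0}(β=2.4931) via the finite sum:
c=cos(2.493100/2)=0.318594, s=sin(2.493100/2)=0.947891; N=√[2·2·2·2]=4.000000
Admissible k: 0..2 (factorial args all ≥0)
  k=0: (−1)^0·4.0000/(4)·0.3186^4·0.9479^0 = +0.010303
  k=1: (−1)^1·4.0000/(1)·0.3186^2·0.9479^2 = -0.364799
  k=2: (−1)^2·4.0000/(4)·0.3186^0·0.9479^4 = +0.807298
d^2_{0,0}(2.4931) = +0.010303 -0.364799 +0.807298 = +0.452802

d=0.4528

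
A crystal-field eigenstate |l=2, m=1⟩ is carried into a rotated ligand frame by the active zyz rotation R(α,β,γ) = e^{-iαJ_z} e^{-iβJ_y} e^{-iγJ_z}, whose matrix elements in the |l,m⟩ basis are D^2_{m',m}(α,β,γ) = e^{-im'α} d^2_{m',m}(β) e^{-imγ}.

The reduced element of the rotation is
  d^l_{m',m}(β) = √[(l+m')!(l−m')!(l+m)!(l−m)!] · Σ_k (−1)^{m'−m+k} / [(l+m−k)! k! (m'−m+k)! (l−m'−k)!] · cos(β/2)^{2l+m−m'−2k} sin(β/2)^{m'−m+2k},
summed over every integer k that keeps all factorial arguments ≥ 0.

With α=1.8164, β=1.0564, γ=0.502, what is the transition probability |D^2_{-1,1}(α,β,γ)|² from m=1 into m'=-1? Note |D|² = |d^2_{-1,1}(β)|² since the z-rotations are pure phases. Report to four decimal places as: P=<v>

D^2_{-1,1}(1.8164,1.0564,0.5020) = e^{-i·-1·1.8164}·d^2_{-1,1}(1.0564)·e^{-i·1·0.5020}. Compute d first:
Half-angle: c=0.863716, s=0.503979. N=√(1·6·6·1)=6.000000
The bounds max(0,m−m')=2 and min(l+m,l−m')=3 give 2 terms
  k=2: (−1)^0·6.0000/(2)·0.8637^2·0.5040^2 = +0.568445
  k=3: (−1)^1·6.0000/(6)·0.8637^0·0.5040^4 = -0.064514
d^2_{-1,1}(1.0564) = +0.568445 -0.064514 = +0.503931
|D^2_{-1,1}|² = |d^2_{-1,1}(β)|² = (+0.503931)² = 0.253947 (the z-rotation phases have unit modulus)

P=0.2539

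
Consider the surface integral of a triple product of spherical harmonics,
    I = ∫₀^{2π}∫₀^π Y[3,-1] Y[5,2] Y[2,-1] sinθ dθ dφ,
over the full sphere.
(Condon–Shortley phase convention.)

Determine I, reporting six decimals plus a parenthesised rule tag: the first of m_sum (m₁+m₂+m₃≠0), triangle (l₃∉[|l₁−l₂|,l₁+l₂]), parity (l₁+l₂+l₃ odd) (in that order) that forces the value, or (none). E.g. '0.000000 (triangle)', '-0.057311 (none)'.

Checks pass: Σm=0; 10 even; l₃=2∈[2,8].
(2·3+1)(2·5+1)(2·2+1) = 385
Δ: 6! 0! 4! / 11! → 1/2310
sum: t=3:−1/144 = -1/144
3j²(3 5 2; 0 0 0) = Δ·Π!·Σ² = 10/231  (sign -1)
sum: t=4:+1/288 = 1/288
3j²(3 5 2; -1 2 -1) = Δ·Π!·Σ² = 1/22  (sign -1)
combine: 4πI² = 385·10/231·1/22 = 25/33
take √, sign +1: I = 0.24553200
No selection rule forces the value: the integral is nonzero (none).

0.245532 (none)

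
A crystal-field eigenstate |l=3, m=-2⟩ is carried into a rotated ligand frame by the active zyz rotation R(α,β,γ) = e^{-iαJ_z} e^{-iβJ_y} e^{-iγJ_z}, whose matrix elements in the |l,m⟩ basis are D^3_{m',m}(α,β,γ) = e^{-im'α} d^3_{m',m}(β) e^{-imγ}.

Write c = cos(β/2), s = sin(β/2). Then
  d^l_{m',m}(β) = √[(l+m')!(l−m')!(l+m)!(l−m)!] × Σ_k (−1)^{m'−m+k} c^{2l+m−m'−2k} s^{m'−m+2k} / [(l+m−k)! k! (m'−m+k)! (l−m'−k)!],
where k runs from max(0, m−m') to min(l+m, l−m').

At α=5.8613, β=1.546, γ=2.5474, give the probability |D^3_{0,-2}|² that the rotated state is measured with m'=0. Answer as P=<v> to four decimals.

P=0.0012

D^3_{0,-2}(5.8613,1.5460,2.5474) = e^{-i·0·5.8613}·d^3_{0,-2}(1.5460)·e^{-i·-2·2.5474}. Compute d first:
Half-angle: c=0.715819, s=0.698286. N=√(6·6·1·120)=65.726707
k: max(0,(-2)−(0))=0 … min(3+(-2),3−(0))=1
  k=0: (−1)^2·65.7267/(12)·0.7158^4·0.6983^2 = +0.701197
  k=1: (−1)^3·65.7267/(12)·0.7158^2·0.6983^4 = -0.667268
d^3_{0,-2}(1.5460) = +0.701197 -0.667268 = +0.033929
|D^3_{0,-2}|² = |d^3_{0,-2}(β)|² = (+0.033929)² = 0.001151 (the z-rotation phases have unit modulus)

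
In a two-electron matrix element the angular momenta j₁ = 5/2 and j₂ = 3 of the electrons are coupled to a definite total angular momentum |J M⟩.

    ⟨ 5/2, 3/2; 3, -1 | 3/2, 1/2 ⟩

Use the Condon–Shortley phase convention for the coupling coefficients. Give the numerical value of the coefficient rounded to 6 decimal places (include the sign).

−√(7/30) ≈ -0.483046

triangle: 4!·1!·2!/8! = 48/40320
(j±m)!: 4!·1!·2!·4!·2!·1! = 2304
prefactor² = (2J+1)·Δ·N² = 384/35
  k=0: +1/(0!·4!·1!·2!·0!·0!) = 1/48
  k=1: −1/(1!·3!·0!·1!·1!·1!) = -1/6
Σ = -7/48  ⇒  CG² = 384/35·(-7/48)² = 7/30
CG = −√(7/30) = -0.483046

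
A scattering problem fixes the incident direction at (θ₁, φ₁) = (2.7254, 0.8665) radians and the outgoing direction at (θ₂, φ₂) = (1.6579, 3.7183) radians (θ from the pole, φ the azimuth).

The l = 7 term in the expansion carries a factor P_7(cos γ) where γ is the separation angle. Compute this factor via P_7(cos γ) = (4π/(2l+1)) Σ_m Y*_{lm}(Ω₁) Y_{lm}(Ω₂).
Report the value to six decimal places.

0.214124

Term-by-term m-sum for l=7 (normalisation 4π/15 = 0.837758):
  m=-7: Y*=0.00086 - 0.00019j  Y=0.30444 - 0.38001j  product 0.00019 - 0.00039j
  m=-6: Y*=-0.00349 + 0.00660j  Y=0.15109 - 0.04984j  product -0.00020 + 0.00117j
  m=-5: Y*=-0.01451 - 0.03634j  Y=-0.31386 - 0.08284j  product 0.00154 + 0.01261j
  m=-4: Y*=0.13384 + 0.04501j  Y=-0.12249 - 0.13522j  product -0.01031 - 0.02361j
  m=-3: Y*=-0.29973 + 0.18052j  Y=0.04353 + 0.27093j  product -0.06196 - 0.07335j
  m=-2: Y*=0.08708 - 0.53214j  Y=-0.07762 + 0.17505j  product 0.08639 + 0.05655j
  m=-1: Y*=0.21196 + 0.24946j  Y=0.21371 - 0.13901j  product 0.07998 + 0.02385j
  m=+0: Y*=0.33157 + 0.00000j  Y=0.19398 + 0.00000j  product 0.06432 + 0.00000j
  m=+1: Y*=-0.21196 + 0.24946j  Y=-0.21371 - 0.13901j  product 0.07998 - 0.02385j
  m=+2: Y*=0.08708 + 0.53214j  Y=-0.07762 - 0.17505j  product 0.08639 - 0.05655j
  m=+3: Y*=0.29973 + 0.18052j  Y=-0.04353 + 0.27093j  product -0.06196 + 0.07335j
  m=+4: Y*=0.13384 - 0.04501j  Y=-0.12249 + 0.13522j  product -0.01031 + 0.02361j
  m=+5: Y*=0.01451 - 0.03634j  Y=0.31386 - 0.08284j  product 0.00154 - 0.01261j
  m=+6: Y*=-0.00349 - 0.00660j  Y=0.15109 + 0.04984j  product -0.00020 - 0.00117j
  m=+7: Y*=-0.00086 - 0.00019j  Y=-0.30444 - 0.38001j  product 0.00019 + 0.00039j
Accumulated sum 0.25559 - 0.00000j; after 4π/(2l+1) scaling, 0.21412 - 0.00000j ⇒ P_7 = 0.214124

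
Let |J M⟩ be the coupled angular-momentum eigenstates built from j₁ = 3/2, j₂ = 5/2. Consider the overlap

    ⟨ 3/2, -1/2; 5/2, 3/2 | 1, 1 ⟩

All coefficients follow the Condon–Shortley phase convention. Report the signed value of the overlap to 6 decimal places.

+√(3/10) ≈ +0.547723

j₁+j₂−J=3  J+j₁−j₂=0  J−j₁+j₂=2  j₁+j₂+J+1=6
(j₁±m₁, j₂±m₂, J±M) = (1,2,4,1,2,0)
P² = 24/5
sum k=2..2:
  [2] +1/4 = 1/4
S = 1/4
C² = P²·S² = 3/10 ; C = +0.547723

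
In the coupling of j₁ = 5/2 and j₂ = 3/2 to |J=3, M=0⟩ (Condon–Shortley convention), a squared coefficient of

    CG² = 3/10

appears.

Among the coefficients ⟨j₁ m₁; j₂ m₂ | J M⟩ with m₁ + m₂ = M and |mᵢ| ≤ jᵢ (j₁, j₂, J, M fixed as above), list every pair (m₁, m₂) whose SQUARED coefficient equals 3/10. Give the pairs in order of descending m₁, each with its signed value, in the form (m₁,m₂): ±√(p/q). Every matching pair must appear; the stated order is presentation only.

Admissible pairs with m₁+m₂ = M = 0: (-3/2,3/2), (-1/2,1/2), (1/2,-1/2), (3/2,-3/2)
  (m₁,m₂)=(3/2,-3/2): CG² = 3/10, CG = +√(3/10)   ← matches the target
  (m₁,m₂)=(1/2,-1/2): CG² = 1/5, CG = +√(1/5)
  (m₁,m₂)=(-1/2,1/2): CG² = 1/5, CG = −√(1/5)
  (m₁,m₂)=(-3/2,3/2): CG² = 3/10, CG = −√(3/10)   ← matches the target
Pairs with CG² = 3/10: (3/2,-3/2): +√(3/10); (-3/2,3/2): −√(3/10)

(3/2,-3/2): +√(3/10); (-3/2,3/2): −√(3/10)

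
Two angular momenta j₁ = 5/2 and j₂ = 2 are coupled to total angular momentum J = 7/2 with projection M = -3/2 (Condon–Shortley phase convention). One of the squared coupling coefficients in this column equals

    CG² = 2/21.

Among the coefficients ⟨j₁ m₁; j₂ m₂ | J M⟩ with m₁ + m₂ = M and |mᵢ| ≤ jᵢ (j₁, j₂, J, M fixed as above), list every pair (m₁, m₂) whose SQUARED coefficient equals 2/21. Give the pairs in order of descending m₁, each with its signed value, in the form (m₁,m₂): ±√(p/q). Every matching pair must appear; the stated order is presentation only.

Admissible pairs with m₁+m₂ = M = -3/2: (-5/2,1), (-3/2,0), (-1/2,-1), (1/2,-2)
  (m₁,m₂)=(1/2,-2): CG² = 8/21, CG = +√(8/21)
  (m₁,m₂)=(-1/2,-1): CG² = 2/21, CG = +√(2/21)   ← matches the target
  (m₁,m₂)=(-3/2,0): CG² = 2/7, CG = −√(2/7)
  (m₁,m₂)=(-5/2,1): CG² = 5/21, CG = −√(5/21)
Pairs with CG² = 2/21: (-1/2,-1): +√(2/21)

(-1/2,-1): +√(2/21)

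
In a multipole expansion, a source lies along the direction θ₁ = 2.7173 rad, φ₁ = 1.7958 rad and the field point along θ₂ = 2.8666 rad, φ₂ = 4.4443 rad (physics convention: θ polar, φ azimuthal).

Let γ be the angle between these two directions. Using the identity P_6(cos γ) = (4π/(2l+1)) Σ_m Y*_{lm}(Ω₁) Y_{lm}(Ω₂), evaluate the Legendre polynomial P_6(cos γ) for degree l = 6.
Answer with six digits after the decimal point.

Addition theorem: P_6(cos γ) = (4π/13) Σ_m Y*_{lm}(Ω₁) Y_{lm}(Ω₂), m = −6…6:
  m=-6: Y*=-0.00051 - 0.00229j  Y=0.00001 - 0.00019j  product -0.00000 + 0.00000j
  m=-5: Y*=0.01627 - 0.00778j  Y=0.00231 - 0.00054j  product 0.00003 - 0.00003j
  m=-4: Y*=0.05182 + 0.06531j  Y=0.00852 + 0.01566j  product -0.00058 + 0.00137j
  m=-3: Y*=-0.15881 + 0.19840j  Y=-0.06500 + 0.06259j  product -0.00210 - 0.02284j
  m=-2: Y*=-0.43803 - 0.21159j  Y=-0.26095 - 0.15507j  product 0.08149 + 0.12314j
  m=-1: Y*=0.09817 - 0.42890j  Y=0.15757 - 0.57360j  product -0.23055 - 0.12389j
  m=+0: Y*=-0.17415 + 0.00000j  Y=0.35441 + 0.00000j  product -0.06172 + 0.00000j
  m=+1: Y*=-0.09817 - 0.42890j  Y=-0.15757 - 0.57360j  product -0.23055 + 0.12389j
  m=+2: Y*=-0.43803 + 0.21159j  Y=-0.26095 + 0.15507j  product 0.08149 - 0.12314j
  m=+3: Y*=0.15881 + 0.19840j  Y=0.06500 + 0.06259j  product -0.00210 + 0.02284j
  m=+4: Y*=0.05182 - 0.06531j  Y=0.00852 - 0.01566j  product -0.00058 - 0.00137j
  m=+5: Y*=-0.01627 - 0.00778j  Y=-0.00231 - 0.00054j  product 0.00003 + 0.00003j
  m=+6: Y*=-0.00051 + 0.00229j  Y=0.00001 + 0.00019j  product -0.00000 - 0.00000j
Total Σ_m = -0.36511 + 0.00000j. Multiply by 0.966644: -0.35293 + 0.00000j. P_6(cos γ) = -0.352935

-0.352935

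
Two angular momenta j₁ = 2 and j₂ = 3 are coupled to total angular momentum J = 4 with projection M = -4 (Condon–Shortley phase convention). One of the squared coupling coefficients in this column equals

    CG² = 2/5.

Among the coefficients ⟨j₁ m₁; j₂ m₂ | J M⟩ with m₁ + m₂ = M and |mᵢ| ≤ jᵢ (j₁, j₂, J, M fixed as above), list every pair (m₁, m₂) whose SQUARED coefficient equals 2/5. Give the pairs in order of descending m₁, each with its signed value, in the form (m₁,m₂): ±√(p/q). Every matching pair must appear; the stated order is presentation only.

Admissible pairs with m₁+m₂ = M = -4: (-2,-2), (-1,-3)
  (m₁,m₂)=(-1,-3): CG² = 3/5, CG = +√(3/5)
  (m₁,m₂)=(-2,-2): CG² = 2/5, CG = −√(2/5)   ← matches the target
Pairs with CG² = 2/5: (-2,-2): −√(2/5)

(-2,-2): −√(2/5)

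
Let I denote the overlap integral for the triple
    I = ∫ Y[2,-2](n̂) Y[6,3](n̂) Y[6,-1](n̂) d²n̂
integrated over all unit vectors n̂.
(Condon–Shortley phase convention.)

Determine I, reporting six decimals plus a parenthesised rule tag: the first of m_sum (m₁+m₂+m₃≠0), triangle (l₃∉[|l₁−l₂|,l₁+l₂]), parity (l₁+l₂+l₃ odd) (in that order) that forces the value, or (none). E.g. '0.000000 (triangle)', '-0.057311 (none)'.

0.177674 (none)

Rules hold: Σm=0, L=14 even, 4≤6≤8.
N = 5·13·13 = 845
Δ = 2!·2!·10!/15! = 1/90090
Racah Σ t=0..2: t=0:+1/69120 t=1:−1/14400 t=2:+1/69120 = -7/172800
⇒ 3j(2 6 6; 0 0 0)² = 14/715, sgn -1
Racah Σ t=2..2: t=2:+1/120960 = 1/120960
⇒ 3j(2 6 6; -2 3 -1)² = 24/1001, sgn -1
4πI² = N·(3j₀)²·(3jₘ)² = 48/121
I = +1·√(0.396694/4π) = 0.17767364
No selection rule forces the value: the integral is nonzero (none).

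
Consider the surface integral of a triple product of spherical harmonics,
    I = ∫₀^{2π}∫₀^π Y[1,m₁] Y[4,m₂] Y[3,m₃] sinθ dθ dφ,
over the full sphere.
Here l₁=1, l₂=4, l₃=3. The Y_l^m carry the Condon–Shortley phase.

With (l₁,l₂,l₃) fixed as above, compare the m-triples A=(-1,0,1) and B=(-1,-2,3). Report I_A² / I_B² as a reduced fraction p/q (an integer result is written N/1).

6/1

l's match ⇒ only the (l;m) 3-j factors differ between A and B.
A: triangle coeff Δ(1,4,3) = 1/252; Σ_t [2,2]: t=2:+1/96 = 1/96; (3j)²=1/42 [(1 4 3; -1 0 1)], sign=+1
B: triangle coeff Δ(1,4,3) = 1/252; Σ_t [2,2]: t=2:+1/1440 = 1/1440; (3j)²=1/252 [(1 4 3; -1 -2 3)], sign=+1
I_A²/I_B² = (1/42)/(1/252) = 6/1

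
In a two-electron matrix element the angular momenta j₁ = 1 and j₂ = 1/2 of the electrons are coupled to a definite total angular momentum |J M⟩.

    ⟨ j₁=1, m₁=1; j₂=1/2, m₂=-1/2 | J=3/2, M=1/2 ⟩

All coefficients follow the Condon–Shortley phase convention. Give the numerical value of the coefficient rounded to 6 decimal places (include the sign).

+0.577350  (= +√(1/3))

triangle: 0!·2!·1!/4! = 2/24
(j±m)!: 2!·0!·0!·1!·2!·1! = 4
prefactor² = (2J+1)·Δ·N² = 4/3
  k=0: +1/(0!·0!·0!·0!·2!·1!) = 1/2
Σ = 1/2  ⇒  CG² = 4/3·(1/2)² = 1/3
CG = +√(1/3) = +0.577350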